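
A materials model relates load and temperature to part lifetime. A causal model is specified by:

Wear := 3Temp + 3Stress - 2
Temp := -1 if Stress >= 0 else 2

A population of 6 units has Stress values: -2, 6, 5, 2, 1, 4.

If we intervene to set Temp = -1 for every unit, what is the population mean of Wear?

Every unit gets Temp=-1 under the intervention. Wear values become -11, 13, 10, 1, -2, 7; E[Wear|do(Temp=-1)] = 3.

3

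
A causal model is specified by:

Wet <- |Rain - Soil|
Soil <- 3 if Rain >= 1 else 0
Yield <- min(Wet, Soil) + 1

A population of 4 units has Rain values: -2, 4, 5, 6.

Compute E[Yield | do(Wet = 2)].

2.5

do(Wet=2) breaks Wet's dependence on Rain. With Wet=2 fixed, Yield across the units is 1, 3, 3, 3, mean 2.5.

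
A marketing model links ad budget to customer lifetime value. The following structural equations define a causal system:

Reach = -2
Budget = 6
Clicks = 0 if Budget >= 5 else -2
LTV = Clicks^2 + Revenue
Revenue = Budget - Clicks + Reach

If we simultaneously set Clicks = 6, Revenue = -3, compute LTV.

Setting Clicks = 6, Revenue = -3 by intervention discards those variables' equations.
LTV = Clicks^2 + Revenue  [with Clicks=6, Revenue=-3]  = 33

33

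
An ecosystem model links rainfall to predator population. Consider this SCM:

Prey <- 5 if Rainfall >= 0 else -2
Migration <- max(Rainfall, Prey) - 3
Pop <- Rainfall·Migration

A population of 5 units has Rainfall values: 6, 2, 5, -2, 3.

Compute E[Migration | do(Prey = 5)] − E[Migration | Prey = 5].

Under do(Prey=5), Prey's equation is replaced by Prey=5 for every unit. Per-unit Migration: 3, 2, 2, 2, 2. Mean = 2.2.
Conditioning on Prey=5 selects the 4 unit(s) with Rainfall ∈ {6, 2, 5, 3}. Their Migration values: 3, 2, 2, 2. Mean = 2.25.
Difference = 2.2 − 2.25 = -0.05.

-0.05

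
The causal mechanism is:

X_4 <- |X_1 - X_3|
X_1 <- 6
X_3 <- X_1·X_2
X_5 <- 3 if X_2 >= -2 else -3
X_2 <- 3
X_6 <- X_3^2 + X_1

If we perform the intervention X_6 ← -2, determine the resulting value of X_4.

do(X_6=-2) replaces the equation X_6 <- X_3^2 + X_1 with the constant X_6 = -2.
No directed path runs from X_6 to X_4, so X_4 keeps its natural value.
X_3 = X_1·X_2  [with X_1=6, X_2=3]  = 18
X_4 = |X_1 - X_3|  [with X_1=6, X_3=18]  = 12

12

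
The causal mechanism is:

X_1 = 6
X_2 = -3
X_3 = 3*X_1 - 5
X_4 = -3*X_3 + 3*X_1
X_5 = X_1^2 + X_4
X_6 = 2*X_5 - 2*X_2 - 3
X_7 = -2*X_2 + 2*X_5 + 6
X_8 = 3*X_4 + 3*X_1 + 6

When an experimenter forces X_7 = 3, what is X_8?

do(X_7=3) replaces the equation X_7 = -2*X_2 + 2*X_5 + 6 with the constant X_7 = 3.
X_8 is not downstream of the intervention, so its value is determined by the original equations.
X_3 = 3*X_1 - 5  [with X_1=6]  = 13
X_4 = -3*X_3 + 3*X_1  [with X_3=13, X_1=6]  = -21
X_8 = 3*X_4 + 3*X_1 + 6  [with X_4=-21, X_1=6]  = -39

-39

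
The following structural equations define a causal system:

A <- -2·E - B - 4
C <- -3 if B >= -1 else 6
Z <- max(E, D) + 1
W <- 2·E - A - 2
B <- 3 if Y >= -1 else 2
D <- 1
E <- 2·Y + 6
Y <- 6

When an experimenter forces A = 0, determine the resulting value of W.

34

Intervening sets A = 0 and removes its equation (A <- -2·E - B - 4).
E = 2·Y + 6  [with Y=6]  = 18
W = 2·E - A - 2  [with E=18, A=0]  = 34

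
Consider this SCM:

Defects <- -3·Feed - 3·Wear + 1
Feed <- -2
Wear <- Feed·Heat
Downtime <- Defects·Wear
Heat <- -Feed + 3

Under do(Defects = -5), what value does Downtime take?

Intervening sets Defects = -5 and removes its equation (Defects <- -3·Feed - 3·Wear + 1).
Heat = -Feed + 3  [with Feed=-2]  = 5
Wear = Feed·Heat  [with Feed=-2, Heat=5]  = -10
Downtime = Defects·Wear  [with Defects=-5, Wear=-10]  = 50

50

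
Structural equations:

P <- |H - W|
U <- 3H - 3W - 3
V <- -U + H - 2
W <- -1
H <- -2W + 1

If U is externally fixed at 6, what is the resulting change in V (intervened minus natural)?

The intervention breaks the incoming arrows to U: U <- 3H - 3W - 3 no longer applies, and U = 6.
H = -2W + 1  [with W=-1]  = 3
V = -U + H - 2  [with U=6, H=3]  = -5
Without intervention: H = -2W + 1  [with W=-1]  = 3; U = 3H - 3W - 3  [with H=3, W=-1]  = 9; V = -U + H - 2  [with U=9, H=3]  = -8.
Change = -5 − (-8) = 3.

3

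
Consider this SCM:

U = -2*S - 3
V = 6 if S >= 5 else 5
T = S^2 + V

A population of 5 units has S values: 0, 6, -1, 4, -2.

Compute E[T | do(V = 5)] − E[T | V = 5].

6.15

Every unit gets V=5 under the intervention. T values become 5, 41, 6, 21, 9; E[T|do(V=5)] = 16.4.
E[T|V=5] averages over only the 4 units with V=5 (S = 0, -1, 4, -2): T = 5, 6, 21, 9, mean 10.25.
Difference = 16.4 − 10.25 = 6.15.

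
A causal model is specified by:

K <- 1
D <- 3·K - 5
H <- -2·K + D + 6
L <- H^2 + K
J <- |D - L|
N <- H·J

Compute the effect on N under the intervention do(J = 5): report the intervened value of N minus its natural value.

The intervention breaks the incoming arrows to J: J <- |D - L| no longer applies, and J = 5.
D = 3·K - 5  [with K=1]  = -2
H = -2·K + D + 6  [with K=1, D=-2]  = 2
N = H·J  [with H=2, J=5]  = 10
Without intervention: D = 3·K - 5  [with K=1]  = -2; H = -2·K + D + 6  [with K=1, D=-2]  = 2; L = H^2 + K  [with H=2, K=1]  = 5; J = |D - L|  [with D=-2, L=5]  = 7; N = H·J  [with H=2, J=7]  = 14.
Change = 10 − 14 = -4.

-4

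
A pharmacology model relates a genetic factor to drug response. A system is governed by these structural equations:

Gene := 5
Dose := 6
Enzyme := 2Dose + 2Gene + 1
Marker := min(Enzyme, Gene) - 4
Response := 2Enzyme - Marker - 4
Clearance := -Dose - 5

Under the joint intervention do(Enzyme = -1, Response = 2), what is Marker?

The joint intervention fixes Enzyme = -1, Response = 2, removing each variable's own equation.
Marker = min(Enzyme, Gene) - 4  [with Enzyme=-1, Gene=5]  = -5

-5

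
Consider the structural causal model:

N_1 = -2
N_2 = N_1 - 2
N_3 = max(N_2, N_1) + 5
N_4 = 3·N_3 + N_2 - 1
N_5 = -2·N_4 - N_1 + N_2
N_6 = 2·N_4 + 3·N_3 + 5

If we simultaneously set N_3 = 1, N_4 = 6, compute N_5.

-14

Setting N_3 = 1, N_4 = 6 by intervention discards those variables' equations.
N_2 = N_1 - 2  [with N_1=-2]  = -4
N_5 = -2·N_4 - N_1 + N_2  [with N_4=6, N_1=-2, N_2=-4]  = -14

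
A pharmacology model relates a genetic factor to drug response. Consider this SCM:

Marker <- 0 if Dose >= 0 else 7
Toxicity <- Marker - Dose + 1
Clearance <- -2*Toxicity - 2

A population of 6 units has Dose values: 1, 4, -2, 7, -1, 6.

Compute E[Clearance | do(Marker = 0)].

1

Every unit gets Marker=0 under the intervention. Clearance values become -2, 4, -8, 10, -6, 8; E[Clearance|do(Marker=0)] = 1.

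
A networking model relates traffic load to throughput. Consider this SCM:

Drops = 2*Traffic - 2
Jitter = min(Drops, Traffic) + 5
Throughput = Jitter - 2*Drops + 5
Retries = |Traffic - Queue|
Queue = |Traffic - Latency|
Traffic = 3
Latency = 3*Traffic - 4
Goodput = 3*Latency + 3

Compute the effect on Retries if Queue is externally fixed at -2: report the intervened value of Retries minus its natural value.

do(Queue=-2) replaces the equation Queue = |Traffic - Latency| with the constant Queue = -2.
Retries = |Traffic - Queue|  [with Traffic=3, Queue=-2]  = 5
Without intervention: Latency = 3*Traffic - 4  [with Traffic=3]  = 5; Queue = |Traffic - Latency|  [with Traffic=3, Latency=5]  = 2; Retries = |Traffic - Queue|  [with Traffic=3, Queue=2]  = 1.
Change = 5 − 1 = 4.

4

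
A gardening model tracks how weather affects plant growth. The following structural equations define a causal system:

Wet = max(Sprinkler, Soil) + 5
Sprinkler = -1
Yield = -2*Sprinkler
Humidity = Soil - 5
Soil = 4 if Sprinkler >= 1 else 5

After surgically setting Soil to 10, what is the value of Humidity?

5

Under do(Soil=10), the mechanism Soil = 4 if Sprinkler >= 1 else 5 is discarded; Soil is fixed at 10.
Humidity = Soil - 5  [with Soil=10]  = 5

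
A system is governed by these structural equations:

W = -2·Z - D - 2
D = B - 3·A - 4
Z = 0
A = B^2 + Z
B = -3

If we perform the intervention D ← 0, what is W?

-2

Intervening sets D = 0 and removes its equation (D = B - 3·A - 4).
W = -2·Z - D - 2  [with Z=0, D=0]  = -2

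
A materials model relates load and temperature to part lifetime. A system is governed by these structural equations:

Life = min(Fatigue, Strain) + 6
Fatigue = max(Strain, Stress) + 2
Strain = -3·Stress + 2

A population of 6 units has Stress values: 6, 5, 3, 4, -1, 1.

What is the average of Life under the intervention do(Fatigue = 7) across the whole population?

-1

The intervention sets Fatigue=7 in all 6 units regardless of Stress. Recomputing Life per unit gives -10, -7, -1, -4, 11, 5; average -1.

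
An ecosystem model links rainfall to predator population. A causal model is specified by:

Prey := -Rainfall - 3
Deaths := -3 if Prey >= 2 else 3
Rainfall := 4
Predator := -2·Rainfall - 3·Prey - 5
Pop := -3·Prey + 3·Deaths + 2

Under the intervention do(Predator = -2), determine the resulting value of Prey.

-7

Under do(Predator=-2), the mechanism Predator := -2·Rainfall - 3·Prey - 5 is discarded; Predator is fixed at -2.
Since Prey is not a descendant of the intervened variable, it is unaffected.
Prey = -Rainfall - 3  [with Rainfall=4]  = -7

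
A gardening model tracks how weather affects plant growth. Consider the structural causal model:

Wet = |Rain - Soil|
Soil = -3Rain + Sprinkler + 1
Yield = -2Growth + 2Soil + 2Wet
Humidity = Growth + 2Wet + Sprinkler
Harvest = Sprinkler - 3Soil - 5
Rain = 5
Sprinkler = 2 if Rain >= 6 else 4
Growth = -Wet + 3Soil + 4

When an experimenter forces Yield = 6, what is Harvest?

29

do(Yield=6) replaces the equation Yield = -2Growth + 2Soil + 2Wet with the constant Yield = 6.
Harvest is not downstream of the intervention, so its value is determined by the original equations.
Sprinkler = 2 if Rain >= 6 else 4  [with Rain=5]  = 4
Soil = -3Rain + Sprinkler + 1  [with Rain=5, Sprinkler=4]  = -10
Harvest = Sprinkler - 3Soil - 5  [with Sprinkler=4, Soil=-10]  = 29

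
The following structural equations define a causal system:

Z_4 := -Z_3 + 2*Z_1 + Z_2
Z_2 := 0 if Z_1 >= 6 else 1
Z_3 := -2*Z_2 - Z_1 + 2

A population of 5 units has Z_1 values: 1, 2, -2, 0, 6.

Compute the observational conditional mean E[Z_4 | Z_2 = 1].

Observing Z_2=1 restricts to units where Z_2's equation naturally yields 1: Z_1 ∈ {1, 2, -2, 0}. In that subpopulation Z_4 = 4, 7, -5, 1, mean 1.75.

1.75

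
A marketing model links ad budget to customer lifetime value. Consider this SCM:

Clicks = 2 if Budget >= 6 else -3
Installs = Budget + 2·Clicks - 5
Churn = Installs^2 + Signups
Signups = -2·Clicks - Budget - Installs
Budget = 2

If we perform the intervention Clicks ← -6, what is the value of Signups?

Under do(Clicks=-6), the mechanism Clicks = 2 if Budget >= 6 else -3 is discarded; Clicks is fixed at -6.
Installs = Budget + 2·Clicks - 5  [with Budget=2, Clicks=-6]  = -15
Signups = -2·Clicks - Budget - Installs  [with Clicks=-6, Budget=2, Installs=-15]  = 25

25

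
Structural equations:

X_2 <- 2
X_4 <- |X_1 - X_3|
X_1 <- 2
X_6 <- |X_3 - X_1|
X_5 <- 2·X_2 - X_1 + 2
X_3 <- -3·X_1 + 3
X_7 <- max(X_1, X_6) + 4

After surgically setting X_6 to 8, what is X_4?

do(X_6=8) replaces the equation X_6 <- |X_3 - X_1| with the constant X_6 = 8.
No directed path runs from X_6 to X_4, so X_4 keeps its natural value.
X_3 = -3·X_1 + 3  [with X_1=2]  = -3
X_4 = |X_1 - X_3|  [with X_1=2, X_3=-3]  = 5

5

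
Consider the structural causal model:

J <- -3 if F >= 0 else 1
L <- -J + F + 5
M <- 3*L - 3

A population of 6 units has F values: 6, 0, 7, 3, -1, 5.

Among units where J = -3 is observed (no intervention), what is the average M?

33.6

Observing J=-3 restricts to units where J's equation naturally yields -3: F ∈ {6, 0, 7, 3, 5}. In that subpopulation M = 39, 21, 42, 30, 36, mean 33.6.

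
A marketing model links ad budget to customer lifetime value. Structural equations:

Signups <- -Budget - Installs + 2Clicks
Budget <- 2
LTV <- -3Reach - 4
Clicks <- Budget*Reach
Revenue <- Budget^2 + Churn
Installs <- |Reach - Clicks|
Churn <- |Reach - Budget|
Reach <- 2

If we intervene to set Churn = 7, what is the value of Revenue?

11

Intervening sets Churn = 7 and removes its equation (Churn <- |Reach - Budget|).
Revenue = Budget^2 + Churn  [with Budget=2, Churn=7]  = 11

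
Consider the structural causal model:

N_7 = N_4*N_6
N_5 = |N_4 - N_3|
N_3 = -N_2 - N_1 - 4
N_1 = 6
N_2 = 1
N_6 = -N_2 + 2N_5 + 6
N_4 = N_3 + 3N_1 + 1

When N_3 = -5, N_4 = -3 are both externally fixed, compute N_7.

-27

Under do(N_3 = -5, N_4 = -3), each intervened variable's structural equation is replaced by its fixed value.
N_5 = |N_4 - N_3|  [with N_4=-3, N_3=-5]  = 2
N_6 = -N_2 + 2N_5 + 6  [with N_2=1, N_5=2]  = 9
N_7 = N_4*N_6  [with N_4=-3, N_6=9]  = -27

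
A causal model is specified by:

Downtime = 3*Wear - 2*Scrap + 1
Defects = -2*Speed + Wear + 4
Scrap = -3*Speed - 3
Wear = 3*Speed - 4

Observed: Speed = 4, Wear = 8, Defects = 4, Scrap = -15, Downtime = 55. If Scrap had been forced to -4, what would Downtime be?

33

Intervening sets Scrap = -4 and removes its equation (Scrap = -3*Speed - 3).
Wear = 3*Speed - 4  [with Speed=4]  = 8
Downtime = 3*Wear - 2*Scrap + 1  [with Wear=8, Scrap=-4]  = 33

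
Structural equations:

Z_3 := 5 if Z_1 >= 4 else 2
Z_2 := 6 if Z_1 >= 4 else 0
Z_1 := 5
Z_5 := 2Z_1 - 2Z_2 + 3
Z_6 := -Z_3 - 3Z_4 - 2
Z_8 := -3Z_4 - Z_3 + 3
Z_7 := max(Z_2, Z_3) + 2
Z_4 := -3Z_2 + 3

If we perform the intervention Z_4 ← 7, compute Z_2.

6

The intervention breaks the incoming arrows to Z_4: Z_4 := -3Z_2 + 3 no longer applies, and Z_4 = 7.
Since Z_2 is not a descendant of the intervened variable, it is unaffected.
Z_2 = 6 if Z_1 >= 4 else 0  [with Z_1=5]  = 6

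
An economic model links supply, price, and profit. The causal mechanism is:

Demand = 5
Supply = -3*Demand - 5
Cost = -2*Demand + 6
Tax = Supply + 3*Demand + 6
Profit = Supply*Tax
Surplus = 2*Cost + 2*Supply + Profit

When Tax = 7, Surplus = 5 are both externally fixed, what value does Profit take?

-140

Setting Tax = 7, Surplus = 5 by intervention discards those variables' equations.
Supply = -3*Demand - 5  [with Demand=5]  = -20
Profit = Supply*Tax  [with Supply=-20, Tax=7]  = -140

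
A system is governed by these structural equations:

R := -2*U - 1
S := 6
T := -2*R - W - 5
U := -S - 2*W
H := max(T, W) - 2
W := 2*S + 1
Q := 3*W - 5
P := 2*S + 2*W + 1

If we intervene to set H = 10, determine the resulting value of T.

Intervening sets H = 10 and removes its equation (H := max(T, W) - 2).
Since T is not a descendant of the intervened variable, it is unaffected.
W = 2*S + 1  [with S=6]  = 13
U = -S - 2*W  [with S=6, W=13]  = -32
R = -2*U - 1  [with U=-32]  = 63
T = -2*R - W - 5  [with R=63, W=13]  = -144

-144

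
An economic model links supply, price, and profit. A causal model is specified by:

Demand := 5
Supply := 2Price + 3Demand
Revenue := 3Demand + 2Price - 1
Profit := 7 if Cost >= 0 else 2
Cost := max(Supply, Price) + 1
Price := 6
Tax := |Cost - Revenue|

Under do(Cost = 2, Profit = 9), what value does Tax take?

24

The joint intervention fixes Cost = 2, Profit = 9, removing each variable's own equation.
Revenue = 3Demand + 2Price - 1  [with Demand=5, Price=6]  = 26
Tax = |Cost - Revenue|  [with Cost=2, Revenue=26]  = 24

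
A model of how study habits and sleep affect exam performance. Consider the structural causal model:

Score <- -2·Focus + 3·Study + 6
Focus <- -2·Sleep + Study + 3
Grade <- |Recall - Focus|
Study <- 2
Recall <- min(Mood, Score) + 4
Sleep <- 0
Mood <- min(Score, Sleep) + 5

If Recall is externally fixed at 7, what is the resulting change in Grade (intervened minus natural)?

1

Intervening sets Recall = 7 and removes its equation (Recall <- min(Mood, Score) + 4).
Focus = -2·Sleep + Study + 3  [with Sleep=0, Study=2]  = 5
Grade = |Recall - Focus|  [with Recall=7, Focus=5]  = 2
Without intervention: Focus = -2·Sleep + Study + 3  [with Sleep=0, Study=2]  = 5; Score = -2·Focus + 3·Study + 6  [with Focus=5, Study=2]  = 2; Mood = min(Score, Sleep) + 5  [with Score=2, Sleep=0]  = 5; Recall = min(Mood, Score) + 4  [with Mood=5, Score=2]  = 6; Grade = |Recall - Focus|  [with Recall=6, Focus=5]  = 1.
Change = 2 − 1 = 1.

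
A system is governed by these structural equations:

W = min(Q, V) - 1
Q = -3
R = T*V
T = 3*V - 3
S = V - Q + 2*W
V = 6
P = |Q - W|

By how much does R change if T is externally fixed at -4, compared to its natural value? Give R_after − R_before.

Under do(T=-4), the mechanism T = 3*V - 3 is discarded; T is fixed at -4.
R = T*V  [with T=-4, V=6]  = -24
Without intervention: T = 3*V - 3  [with V=6]  = 15; R = T*V  [with T=15, V=6]  = 90.
Change = -24 − 90 = -114.

-114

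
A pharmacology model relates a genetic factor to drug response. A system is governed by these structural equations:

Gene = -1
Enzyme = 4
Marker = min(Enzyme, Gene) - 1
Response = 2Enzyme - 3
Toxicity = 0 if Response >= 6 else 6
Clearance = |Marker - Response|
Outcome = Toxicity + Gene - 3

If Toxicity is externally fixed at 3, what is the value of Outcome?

-1

Under do(Toxicity=3), the mechanism Toxicity = 0 if Response >= 6 else 6 is discarded; Toxicity is fixed at 3.
Outcome = Toxicity + Gene - 3  [with Toxicity=3, Gene=-1]  = -1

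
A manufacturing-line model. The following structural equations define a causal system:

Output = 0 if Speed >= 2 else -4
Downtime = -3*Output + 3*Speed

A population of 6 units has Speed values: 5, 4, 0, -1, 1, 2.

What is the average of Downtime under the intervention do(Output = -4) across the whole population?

The intervention sets Output=-4 in all 6 units regardless of Speed. Recomputing Downtime per unit gives 27, 24, 12, 9, 15, 18; average 17.5.

17.5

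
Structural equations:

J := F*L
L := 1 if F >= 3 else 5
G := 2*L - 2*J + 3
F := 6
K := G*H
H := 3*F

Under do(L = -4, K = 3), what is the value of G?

43

The joint intervention fixes L = -4, K = 3, removing each variable's own equation.
J = F*L  [with F=6, L=-4]  = -24
G = 2*L - 2*J + 3  [with L=-4, J=-24]  = 43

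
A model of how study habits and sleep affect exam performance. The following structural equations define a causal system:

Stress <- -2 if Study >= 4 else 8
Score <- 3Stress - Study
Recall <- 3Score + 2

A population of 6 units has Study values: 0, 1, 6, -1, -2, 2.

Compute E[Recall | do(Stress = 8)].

The intervention sets Stress=8 in all 6 units regardless of Study. Recomputing Recall per unit gives 74, 71, 56, 77, 80, 68; average 71.

71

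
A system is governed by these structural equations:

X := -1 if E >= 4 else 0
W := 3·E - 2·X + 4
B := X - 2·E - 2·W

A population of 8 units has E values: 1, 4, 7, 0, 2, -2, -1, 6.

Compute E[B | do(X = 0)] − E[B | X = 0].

-17

do(X=0) breaks X's dependence on E. With X=0 fixed, B across the units is -16, -40, -64, -8, -24, 8, 0, -56, mean -25.
Observing X=0 restricts to units where X's equation naturally yields 0: E ∈ {1, 0, 2, -2, -1}. In that subpopulation B = -16, -8, -24, 8, 0, mean -8.
Difference = -25 − (-8) = -17.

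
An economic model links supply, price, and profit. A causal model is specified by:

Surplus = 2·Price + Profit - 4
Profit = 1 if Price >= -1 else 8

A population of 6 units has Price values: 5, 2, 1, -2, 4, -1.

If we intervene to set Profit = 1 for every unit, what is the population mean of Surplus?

0

The intervention sets Profit=1 in all 6 units regardless of Price. Recomputing Surplus per unit gives 7, 1, -1, -7, 5, -5; average 0.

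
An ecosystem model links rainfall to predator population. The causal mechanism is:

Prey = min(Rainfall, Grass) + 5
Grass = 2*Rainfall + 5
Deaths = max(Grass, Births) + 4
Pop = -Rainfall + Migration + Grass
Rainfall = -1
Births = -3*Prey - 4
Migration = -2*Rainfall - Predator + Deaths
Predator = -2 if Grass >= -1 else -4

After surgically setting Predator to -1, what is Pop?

14

do(Predator=-1) replaces the equation Predator = -2 if Grass >= -1 else -4 with the constant Predator = -1.
Grass = 2*Rainfall + 5  [with Rainfall=-1]  = 3
Prey = min(Rainfall, Grass) + 5  [with Rainfall=-1, Grass=3]  = 4
Births = -3*Prey - 4  [with Prey=4]  = -16
Deaths = max(Grass, Births) + 4  [with Grass=3, Births=-16]  = 7
Migration = -2*Rainfall - Predator + Deaths  [with Rainfall=-1, Predator=-1, Deaths=7]  = 10
Pop = -Rainfall + Migration + Grass  [with Rainfall=-1, Migration=10, Grass=3]  = 14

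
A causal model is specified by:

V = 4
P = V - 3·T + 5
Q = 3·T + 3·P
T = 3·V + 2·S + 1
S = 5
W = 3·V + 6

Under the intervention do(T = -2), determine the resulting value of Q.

The intervention breaks the incoming arrows to T: T = 3·V + 2·S + 1 no longer applies, and T = -2.
P = V - 3·T + 5  [with V=4, T=-2]  = 15
Q = 3·T + 3·P  [with T=-2, P=15]  = 39

39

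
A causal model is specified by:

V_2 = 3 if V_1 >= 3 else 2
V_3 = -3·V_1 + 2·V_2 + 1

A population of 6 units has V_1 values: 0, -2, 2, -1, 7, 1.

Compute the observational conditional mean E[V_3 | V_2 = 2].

E[V_3|V_2=2] averages over only the 5 units with V_2=2 (V_1 = 0, -2, 2, -1, 1): V_3 = 5, 11, -1, 8, 2, mean 5.

5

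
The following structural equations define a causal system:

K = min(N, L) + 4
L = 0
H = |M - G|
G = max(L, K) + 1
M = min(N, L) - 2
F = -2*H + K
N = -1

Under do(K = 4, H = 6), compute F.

Under do(K = 4, H = 6), each intervened variable's structural equation is replaced by its fixed value.
F = -2*H + K  [with H=6, K=4]  = -8

-8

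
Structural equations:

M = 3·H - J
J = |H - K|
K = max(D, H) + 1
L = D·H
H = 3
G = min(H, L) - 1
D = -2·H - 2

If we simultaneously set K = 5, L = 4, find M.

7

Under do(K = 5, L = 4), each intervened variable's structural equation is replaced by its fixed value.
J = |H - K|  [with H=3, K=5]  = 2
M = 3·H - J  [with H=3, J=2]  = 7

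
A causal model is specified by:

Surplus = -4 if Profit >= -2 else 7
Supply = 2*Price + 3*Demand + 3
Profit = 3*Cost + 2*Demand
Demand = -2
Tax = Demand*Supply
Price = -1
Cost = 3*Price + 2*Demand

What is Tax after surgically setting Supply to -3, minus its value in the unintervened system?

do(Supply=-3) replaces the equation Supply = 2*Price + 3*Demand + 3 with the constant Supply = -3.
Tax = Demand*Supply  [with Demand=-2, Supply=-3]  = 6
Without intervention: Supply = 2*Price + 3*Demand + 3  [with Price=-1, Demand=-2]  = -5; Tax = Demand*Supply  [with Demand=-2, Supply=-5]  = 10.
Change = 6 − 10 = -4.

-4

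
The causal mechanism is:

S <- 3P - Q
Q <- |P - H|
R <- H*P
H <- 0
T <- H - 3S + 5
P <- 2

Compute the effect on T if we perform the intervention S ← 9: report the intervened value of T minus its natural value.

-15

Under do(S=9), the mechanism S <- 3P - Q is discarded; S is fixed at 9.
T = H - 3S + 5  [with H=0, S=9]  = -22
Without intervention: Q = |P - H|  [with P=2, H=0]  = 2; S = 3P - Q  [with P=2, Q=2]  = 4; T = H - 3S + 5  [with H=0, S=4]  = -7.
Change = -22 − (-7) = -15.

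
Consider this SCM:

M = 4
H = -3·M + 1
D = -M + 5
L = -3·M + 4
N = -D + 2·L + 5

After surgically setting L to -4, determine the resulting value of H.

-11

do(L=-4) replaces the equation L = -3·M + 4 with the constant L = -4.
Since H is not a descendant of the intervened variable, it is unaffected.
H = -3·M + 1  [with M=4]  = -11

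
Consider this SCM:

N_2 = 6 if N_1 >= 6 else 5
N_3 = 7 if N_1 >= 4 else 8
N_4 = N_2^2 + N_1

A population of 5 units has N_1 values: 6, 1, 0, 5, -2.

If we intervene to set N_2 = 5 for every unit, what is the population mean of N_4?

do(N_2=5) breaks N_2's dependence on N_1. With N_2=5 fixed, N_4 across the units is 31, 26, 25, 30, 23, mean 27.

27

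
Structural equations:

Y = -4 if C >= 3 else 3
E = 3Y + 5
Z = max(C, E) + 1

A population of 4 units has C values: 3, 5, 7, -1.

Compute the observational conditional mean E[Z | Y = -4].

6

Observing Y=-4 restricts to units where Y's equation naturally yields -4: C ∈ {3, 5, 7}. In that subpopulation Z = 4, 6, 8, mean 6.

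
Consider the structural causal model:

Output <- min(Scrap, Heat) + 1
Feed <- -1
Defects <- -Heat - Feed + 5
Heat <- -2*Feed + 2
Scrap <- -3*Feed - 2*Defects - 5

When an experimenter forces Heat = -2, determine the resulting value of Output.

do(Heat=-2) replaces the equation Heat <- -2*Feed + 2 with the constant Heat = -2.
Defects = -Heat - Feed + 5  [with Heat=-2, Feed=-1]  = 8
Scrap = -3*Feed - 2*Defects - 5  [with Feed=-1, Defects=8]  = -18
Output = min(Scrap, Heat) + 1  [with Scrap=-18, Heat=-2]  = -17

-17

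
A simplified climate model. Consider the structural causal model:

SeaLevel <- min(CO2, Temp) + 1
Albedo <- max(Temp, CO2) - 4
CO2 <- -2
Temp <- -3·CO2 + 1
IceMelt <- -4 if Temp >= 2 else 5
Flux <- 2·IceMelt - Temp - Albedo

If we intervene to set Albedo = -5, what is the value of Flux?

Under do(Albedo=-5), the mechanism Albedo <- max(Temp, CO2) - 4 is discarded; Albedo is fixed at -5.
Temp = -3·CO2 + 1  [with CO2=-2]  = 7
IceMelt = -4 if Temp >= 2 else 5  [with Temp=7]  = -4
Flux = 2·IceMelt - Temp - Albedo  [with IceMelt=-4, Temp=7, Albedo=-5]  = -10

-10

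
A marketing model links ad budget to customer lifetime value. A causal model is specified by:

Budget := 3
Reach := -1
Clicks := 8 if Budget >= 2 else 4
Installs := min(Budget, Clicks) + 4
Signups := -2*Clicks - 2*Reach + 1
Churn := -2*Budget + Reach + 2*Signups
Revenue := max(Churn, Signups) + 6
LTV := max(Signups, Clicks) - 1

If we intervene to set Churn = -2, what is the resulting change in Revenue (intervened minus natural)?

11

Intervening sets Churn = -2 and removes its equation (Churn := -2*Budget + Reach + 2*Signups).
Clicks = 8 if Budget >= 2 else 4  [with Budget=3]  = 8
Signups = -2*Clicks - 2*Reach + 1  [with Clicks=8, Reach=-1]  = -13
Revenue = max(Churn, Signups) + 6  [with Churn=-2, Signups=-13]  = 4
Without intervention: Clicks = 8 if Budget >= 2 else 4  [with Budget=3]  = 8; Signups = -2*Clicks - 2*Reach + 1  [with Clicks=8, Reach=-1]  = -13; Churn = -2*Budget + Reach + 2*Signups  [with Budget=3, Reach=-1, Signups=-13]  = -33; Revenue = max(Churn, Signups) + 6  [with Churn=-33, Signups=-13]  = -7.
Change = 4 − (-7) = 11.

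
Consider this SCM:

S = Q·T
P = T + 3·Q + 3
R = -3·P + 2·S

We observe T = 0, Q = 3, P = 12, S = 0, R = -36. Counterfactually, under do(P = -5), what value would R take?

15

do(P=-5) replaces the equation P = T + 3·Q + 3 with the constant P = -5.
S = Q·T  [with Q=3, T=0]  = 0
R = -3·P + 2·S  [with P=-5, S=0]  = 15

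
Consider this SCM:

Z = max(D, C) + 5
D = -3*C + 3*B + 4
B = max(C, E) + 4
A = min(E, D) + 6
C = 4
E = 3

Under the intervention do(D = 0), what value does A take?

Under do(D=0), the mechanism D = -3*C + 3*B + 4 is discarded; D is fixed at 0.
A = min(E, D) + 6  [with E=3, D=0]  = 6

6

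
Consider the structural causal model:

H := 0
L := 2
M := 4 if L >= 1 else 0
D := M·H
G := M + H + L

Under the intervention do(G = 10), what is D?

0

The intervention breaks the incoming arrows to G: G := M + H + L no longer applies, and G = 10.
Since D is not a descendant of the intervened variable, it is unaffected.
M = 4 if L >= 1 else 0  [with L=2]  = 4
D = M·H  [with M=4, H=0]  = 0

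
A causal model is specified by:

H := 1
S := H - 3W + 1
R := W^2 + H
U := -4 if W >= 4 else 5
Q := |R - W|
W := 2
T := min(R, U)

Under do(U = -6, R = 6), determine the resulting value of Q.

Under do(U = -6, R = 6), each intervened variable's structural equation is replaced by its fixed value.
Q = |R - W|  [with R=6, W=2]  = 4

4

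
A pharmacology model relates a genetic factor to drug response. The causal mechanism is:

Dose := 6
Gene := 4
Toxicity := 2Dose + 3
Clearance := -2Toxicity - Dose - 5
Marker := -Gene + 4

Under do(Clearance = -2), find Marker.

do(Clearance=-2) replaces the equation Clearance := -2Toxicity - Dose - 5 with the constant Clearance = -2.
Marker is not downstream of the intervention, so its value is determined by the original equations.
Marker = -Gene + 4  [with Gene=4]  = 0

0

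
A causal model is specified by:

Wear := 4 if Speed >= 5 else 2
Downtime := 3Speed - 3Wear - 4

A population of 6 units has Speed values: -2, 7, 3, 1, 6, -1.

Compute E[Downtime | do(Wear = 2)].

do(Wear=2) breaks Wear's dependence on Speed. With Wear=2 fixed, Downtime across the units is -16, 11, -1, -7, 8, -13, mean -3.

-3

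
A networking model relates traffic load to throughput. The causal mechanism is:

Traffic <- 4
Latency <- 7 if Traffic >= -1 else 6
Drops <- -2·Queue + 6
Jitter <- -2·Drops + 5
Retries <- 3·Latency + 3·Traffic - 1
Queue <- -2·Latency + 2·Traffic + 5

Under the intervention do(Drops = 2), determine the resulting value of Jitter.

Under do(Drops=2), the mechanism Drops <- -2·Queue + 6 is discarded; Drops is fixed at 2.
Jitter = -2·Drops + 5  [with Drops=2]  = 1

1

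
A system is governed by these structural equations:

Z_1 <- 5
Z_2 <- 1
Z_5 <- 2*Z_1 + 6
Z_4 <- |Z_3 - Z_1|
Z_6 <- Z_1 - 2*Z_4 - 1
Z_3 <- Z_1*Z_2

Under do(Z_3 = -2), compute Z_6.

The intervention breaks the incoming arrows to Z_3: Z_3 <- Z_1*Z_2 no longer applies, and Z_3 = -2.
Z_4 = |Z_3 - Z_1|  [with Z_3=-2, Z_1=5]  = 7
Z_6 = Z_1 - 2*Z_4 - 1  [with Z_1=5, Z_4=7]  = -10

-10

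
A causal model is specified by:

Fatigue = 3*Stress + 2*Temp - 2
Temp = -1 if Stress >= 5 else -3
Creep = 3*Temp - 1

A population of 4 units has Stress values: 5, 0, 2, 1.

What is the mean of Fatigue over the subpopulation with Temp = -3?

-5

Observing Temp=-3 restricts to units where Temp's equation naturally yields -3: Stress ∈ {0, 2, 1}. In that subpopulation Fatigue = -8, -2, -5, mean -5.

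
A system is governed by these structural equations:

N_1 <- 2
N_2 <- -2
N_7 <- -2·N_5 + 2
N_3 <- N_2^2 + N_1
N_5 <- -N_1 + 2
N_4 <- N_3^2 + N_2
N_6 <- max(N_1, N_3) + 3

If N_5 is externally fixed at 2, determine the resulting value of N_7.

-2

Under do(N_5=2), the mechanism N_5 <- -N_1 + 2 is discarded; N_5 is fixed at 2.
N_7 = -2·N_5 + 2  [with N_5=2]  = -2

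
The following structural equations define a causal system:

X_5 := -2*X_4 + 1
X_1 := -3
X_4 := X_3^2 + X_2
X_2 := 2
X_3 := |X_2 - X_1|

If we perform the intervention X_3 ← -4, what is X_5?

do(X_3=-4) replaces the equation X_3 := |X_2 - X_1| with the constant X_3 = -4.
X_4 = X_3^2 + X_2  [with X_3=-4, X_2=2]  = 18
X_5 = -2*X_4 + 1  [with X_4=18]  = -35

-35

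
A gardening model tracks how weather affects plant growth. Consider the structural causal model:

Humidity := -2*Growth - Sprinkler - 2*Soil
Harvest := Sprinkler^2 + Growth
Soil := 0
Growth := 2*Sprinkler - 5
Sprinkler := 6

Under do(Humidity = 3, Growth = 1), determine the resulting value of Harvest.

The joint intervention fixes Humidity = 3, Growth = 1, removing each variable's own equation.
Harvest = Sprinkler^2 + Growth  [with Sprinkler=6, Growth=1]  = 37

37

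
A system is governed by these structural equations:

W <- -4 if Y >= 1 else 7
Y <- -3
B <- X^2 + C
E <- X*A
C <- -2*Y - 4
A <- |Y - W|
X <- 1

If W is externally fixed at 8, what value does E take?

11

The intervention breaks the incoming arrows to W: W <- -4 if Y >= 1 else 7 no longer applies, and W = 8.
A = |Y - W|  [with Y=-3, W=8]  = 11
E = X*A  [with X=1, A=11]  = 11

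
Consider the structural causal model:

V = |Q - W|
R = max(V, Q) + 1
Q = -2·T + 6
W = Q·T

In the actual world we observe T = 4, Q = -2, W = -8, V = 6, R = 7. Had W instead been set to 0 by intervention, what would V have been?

2

The intervention breaks the incoming arrows to W: W = Q·T no longer applies, and W = 0.
Q = -2·T + 6  [with T=4]  = -2
V = |Q - W|  [with Q=-2, W=0]  = 2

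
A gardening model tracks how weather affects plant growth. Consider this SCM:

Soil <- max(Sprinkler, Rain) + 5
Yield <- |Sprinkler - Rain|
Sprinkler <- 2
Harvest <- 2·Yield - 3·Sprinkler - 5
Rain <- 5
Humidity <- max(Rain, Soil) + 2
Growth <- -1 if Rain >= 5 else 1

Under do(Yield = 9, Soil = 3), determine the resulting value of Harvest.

7

Under do(Yield = 9, Soil = 3), each intervened variable's structural equation is replaced by its fixed value.
Harvest = 2·Yield - 3·Sprinkler - 5  [with Yield=9, Sprinkler=2]  = 7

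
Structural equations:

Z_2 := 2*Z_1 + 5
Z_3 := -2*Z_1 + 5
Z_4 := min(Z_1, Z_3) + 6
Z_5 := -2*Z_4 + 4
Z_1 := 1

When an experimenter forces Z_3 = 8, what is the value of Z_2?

7

Under do(Z_3=8), the mechanism Z_3 := -2*Z_1 + 5 is discarded; Z_3 is fixed at 8.
Since Z_2 is not a descendant of the intervened variable, it is unaffected.
Z_2 = 2*Z_1 + 5  [with Z_1=1]  = 7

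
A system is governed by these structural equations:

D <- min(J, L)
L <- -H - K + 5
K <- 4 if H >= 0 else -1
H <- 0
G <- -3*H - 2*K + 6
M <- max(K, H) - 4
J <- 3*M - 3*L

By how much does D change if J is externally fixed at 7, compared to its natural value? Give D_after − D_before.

Intervening sets J = 7 and removes its equation (J <- 3*M - 3*L).
K = 4 if H >= 0 else -1  [with H=0]  = 4
L = -H - K + 5  [with H=0, K=4]  = 1
D = min(J, L)  [with J=7, L=1]  = 1
Without intervention: K = 4 if H >= 0 else -1  [with H=0]  = 4; L = -H - K + 5  [with H=0, K=4]  = 1; M = max(K, H) - 4  [with K=4, H=0]  = 0; J = 3*M - 3*L  [with M=0, L=1]  = -3; D = min(J, L)  [with J=-3, L=1]  = -3.
Change = 1 − (-3) = 4.

4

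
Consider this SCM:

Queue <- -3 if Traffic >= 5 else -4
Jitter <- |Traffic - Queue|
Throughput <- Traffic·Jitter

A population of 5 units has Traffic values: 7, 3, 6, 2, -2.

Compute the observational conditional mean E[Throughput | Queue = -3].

62

E[Throughput|Queue=-3] averages over only the 2 units with Queue=-3 (Traffic = 7, 6): Throughput = 70, 54, mean 62.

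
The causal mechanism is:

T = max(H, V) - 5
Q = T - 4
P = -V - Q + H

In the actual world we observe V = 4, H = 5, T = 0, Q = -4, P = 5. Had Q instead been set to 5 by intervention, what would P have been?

-4

Intervening sets Q = 5 and removes its equation (Q = T - 4).
P = -V - Q + H  [with V=4, Q=5, H=5]  = -4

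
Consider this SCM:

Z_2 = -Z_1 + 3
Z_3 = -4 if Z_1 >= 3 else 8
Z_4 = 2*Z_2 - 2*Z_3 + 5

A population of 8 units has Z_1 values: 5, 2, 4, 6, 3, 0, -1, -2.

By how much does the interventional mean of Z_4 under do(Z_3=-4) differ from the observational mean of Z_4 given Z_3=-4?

The intervention sets Z_3=-4 in all 8 units regardless of Z_1. Recomputing Z_4 per unit gives 9, 15, 11, 7, 13, 19, 21, 23; average 14.75.
E[Z_4|Z_3=-4] averages over only the 4 units with Z_3=-4 (Z_1 = 5, 4, 6, 3): Z_4 = 9, 11, 7, 13, mean 10.
Difference = 14.75 − 10 = 4.75.

4.75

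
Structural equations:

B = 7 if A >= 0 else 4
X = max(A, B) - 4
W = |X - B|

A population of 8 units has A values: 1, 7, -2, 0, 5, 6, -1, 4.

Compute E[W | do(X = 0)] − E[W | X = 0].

The intervention sets X=0 in all 8 units regardless of A. Recomputing W per unit gives 7, 7, 4, 7, 7, 7, 4, 7; average 6.25.
E[W|X=0] averages over only the 2 units with X=0 (A = -2, -1): W = 4, 4, mean 4.
Difference = 6.25 − 4 = 2.25.

2.25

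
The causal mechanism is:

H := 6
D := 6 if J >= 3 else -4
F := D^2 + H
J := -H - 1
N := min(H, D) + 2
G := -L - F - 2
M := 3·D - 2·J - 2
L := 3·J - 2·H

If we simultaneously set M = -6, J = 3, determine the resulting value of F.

The joint intervention fixes M = -6, J = 3, removing each variable's own equation.
D = 6 if J >= 3 else -4  [with J=3]  = 6
F = D^2 + H  [with D=6, H=6]  = 42

42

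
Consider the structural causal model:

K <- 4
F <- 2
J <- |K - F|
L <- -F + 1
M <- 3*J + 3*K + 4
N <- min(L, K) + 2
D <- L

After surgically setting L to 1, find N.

Under do(L=1), the mechanism L <- -F + 1 is discarded; L is fixed at 1.
N = min(L, K) + 2  [with L=1, K=4]  = 3

3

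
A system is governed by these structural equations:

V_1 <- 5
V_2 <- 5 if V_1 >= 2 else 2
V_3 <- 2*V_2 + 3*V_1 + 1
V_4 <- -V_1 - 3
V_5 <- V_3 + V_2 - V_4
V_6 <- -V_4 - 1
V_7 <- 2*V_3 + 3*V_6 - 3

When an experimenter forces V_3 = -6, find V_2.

5

Under do(V_3=-6), the mechanism V_3 <- 2*V_2 + 3*V_1 + 1 is discarded; V_3 is fixed at -6.
Since V_2 is not a descendant of the intervened variable, it is unaffected.
V_2 = 5 if V_1 >= 2 else 2  [with V_1=5]  = 5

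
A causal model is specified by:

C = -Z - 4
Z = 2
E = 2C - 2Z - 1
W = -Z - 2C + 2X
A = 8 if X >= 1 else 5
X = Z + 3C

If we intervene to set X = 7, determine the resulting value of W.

The intervention breaks the incoming arrows to X: X = Z + 3C no longer applies, and X = 7.
C = -Z - 4  [with Z=2]  = -6
W = -Z - 2C + 2X  [with Z=2, C=-6, X=7]  = 24

24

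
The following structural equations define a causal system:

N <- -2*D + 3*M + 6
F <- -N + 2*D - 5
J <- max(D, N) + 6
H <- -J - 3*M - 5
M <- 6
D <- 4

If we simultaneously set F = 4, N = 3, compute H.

The joint intervention fixes F = 4, N = 3, removing each variable's own equation.
J = max(D, N) + 6  [with D=4, N=3]  = 10
H = -J - 3*M - 5  [with J=10, M=6]  = -33

-33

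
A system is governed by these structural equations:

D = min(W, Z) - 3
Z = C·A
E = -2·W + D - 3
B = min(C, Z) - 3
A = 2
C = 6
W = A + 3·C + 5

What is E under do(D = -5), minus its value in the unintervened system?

Under do(D=-5), the mechanism D = min(W, Z) - 3 is discarded; D is fixed at -5.
W = A + 3·C + 5  [with A=2, C=6]  = 25
E = -2·W + D - 3  [with W=25, D=-5]  = -58
Without intervention: Z = C·A  [with C=6, A=2]  = 12; W = A + 3·C + 5  [with A=2, C=6]  = 25; D = min(W, Z) - 3  [with W=25, Z=12]  = 9; E = -2·W + D - 3  [with W=25, D=9]  = -44.
Change = -58 − (-44) = -14.

-14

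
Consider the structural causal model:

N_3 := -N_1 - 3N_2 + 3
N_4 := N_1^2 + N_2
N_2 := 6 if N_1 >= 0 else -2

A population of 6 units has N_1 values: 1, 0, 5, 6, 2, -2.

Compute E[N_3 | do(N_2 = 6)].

-17

Under do(N_2=6), N_2's equation is replaced by N_2=6 for every unit. Per-unit N_3: -16, -15, -20, -21, -17, -13. Mean = -17.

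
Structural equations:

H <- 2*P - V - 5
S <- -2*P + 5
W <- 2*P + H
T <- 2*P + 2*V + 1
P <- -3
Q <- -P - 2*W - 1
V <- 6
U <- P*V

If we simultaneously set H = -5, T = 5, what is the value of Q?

The joint intervention fixes H = -5, T = 5, removing each variable's own equation.
W = 2*P + H  [with P=-3, H=-5]  = -11
Q = -P - 2*W - 1  [with P=-3, W=-11]  = 24

24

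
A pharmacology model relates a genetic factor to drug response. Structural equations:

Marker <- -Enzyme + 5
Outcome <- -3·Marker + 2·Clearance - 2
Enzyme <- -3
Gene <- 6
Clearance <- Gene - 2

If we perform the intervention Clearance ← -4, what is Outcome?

Intervening sets Clearance = -4 and removes its equation (Clearance <- Gene - 2).
Marker = -Enzyme + 5  [with Enzyme=-3]  = 8
Outcome = -3·Marker + 2·Clearance - 2  [with Marker=8, Clearance=-4]  = -34

-34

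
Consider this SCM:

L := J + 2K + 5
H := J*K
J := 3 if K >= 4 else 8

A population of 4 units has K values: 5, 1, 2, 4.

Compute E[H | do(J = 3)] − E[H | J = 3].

-4.5

do(J=3) breaks J's dependence on K. With J=3 fixed, H across the units is 15, 3, 6, 12, mean 9.
Observing J=3 restricts to units where J's equation naturally yields 3: K ∈ {5, 4}. In that subpopulation H = 15, 12, mean 13.5.
Difference = 9 − 13.5 = -4.5.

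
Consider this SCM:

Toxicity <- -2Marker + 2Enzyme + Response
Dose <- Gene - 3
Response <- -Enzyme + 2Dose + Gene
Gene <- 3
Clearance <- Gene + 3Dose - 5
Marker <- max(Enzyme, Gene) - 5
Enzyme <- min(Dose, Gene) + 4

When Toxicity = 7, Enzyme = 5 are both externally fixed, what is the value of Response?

Under do(Toxicity = 7, Enzyme = 5), each intervened variable's structural equation is replaced by its fixed value.
Dose = Gene - 3  [with Gene=3]  = 0
Response = -Enzyme + 2Dose + Gene  [with Enzyme=5, Dose=0, Gene=3]  = -2

-2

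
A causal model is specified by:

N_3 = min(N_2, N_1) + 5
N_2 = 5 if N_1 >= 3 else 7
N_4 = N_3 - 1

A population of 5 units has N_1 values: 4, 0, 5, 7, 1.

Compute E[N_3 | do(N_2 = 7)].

Every unit gets N_2=7 under the intervention. N_3 values become 9, 5, 10, 12, 6; E[N_3|do(N_2=7)] = 8.4.

8.4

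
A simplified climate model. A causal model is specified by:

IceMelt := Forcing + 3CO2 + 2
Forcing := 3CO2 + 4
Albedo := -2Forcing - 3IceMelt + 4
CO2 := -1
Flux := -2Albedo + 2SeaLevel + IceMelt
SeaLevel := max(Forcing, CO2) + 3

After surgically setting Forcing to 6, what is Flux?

69

Under do(Forcing=6), the mechanism Forcing := 3CO2 + 4 is discarded; Forcing is fixed at 6.
IceMelt = Forcing + 3CO2 + 2  [with Forcing=6, CO2=-1]  = 5
Albedo = -2Forcing - 3IceMelt + 4  [with Forcing=6, IceMelt=5]  = -23
SeaLevel = max(Forcing, CO2) + 3  [with Forcing=6, CO2=-1]  = 9
Flux = -2Albedo + 2SeaLevel + IceMelt  [with Albedo=-23, SeaLevel=9, IceMelt=5]  = 69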